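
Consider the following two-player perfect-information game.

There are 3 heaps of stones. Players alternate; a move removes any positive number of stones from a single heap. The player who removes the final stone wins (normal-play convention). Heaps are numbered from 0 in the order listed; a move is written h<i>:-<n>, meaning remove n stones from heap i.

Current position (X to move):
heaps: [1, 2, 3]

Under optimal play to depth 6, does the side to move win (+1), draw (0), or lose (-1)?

value((1,2,3), X) = -1

[(1,2,3)] X move#1: h0:-1:-1/(0,2,3)*, h1:-1:-1/(1,1,3), h1:-2:-1/(1,0,3), h2:-1:-1/(1,2,2), h2:-2:-1/(1,2,1), h2:-3:-1/(1,2,0)
[(0,2,3)] O move#2: h1:-1:-1/(0,1,3), h1:-2:-1/(0,0,3), h2:-1:+1/(0,2,2)*, h2:-2:-1/(0,2,1), h2:-3:-1/(0,2,0)
[(0,2,2)] X move#3: h1:-1:-1/(0,1,2)*, h1:-2:-1/(0,0,2), h2:-1:-1/(0,2,1), h2:-2:-1/(0,2,0)
[(0,1,2)] O move#4: h1:-1:-1/(0,0,2), h2:-1:+1/(0,1,1)*, h2:-2:-1/(0,1,0)
[(0,1,1)] X move#5: h1:-1:-1/(0,0,1)*, h2:-1:-1/(0,1,0)
[(0,0,1)] O move#6: h2:-1:+1/(0,0,0)*
[(0,0,0)] end (terminal -1, X#7); searched (1,2,3) to 6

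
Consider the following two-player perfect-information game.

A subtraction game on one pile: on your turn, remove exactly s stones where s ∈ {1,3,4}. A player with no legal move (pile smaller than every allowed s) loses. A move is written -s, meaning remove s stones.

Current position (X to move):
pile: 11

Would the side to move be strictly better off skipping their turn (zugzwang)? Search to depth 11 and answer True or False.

zugzwang(11, X) = False

p1 X@[11]: -1[10]-1 -3[8]-1 -4[7]+1*
p2 O@[7]: -1[6]-1* -3[4]-1 -4[3]-1
p3 X@[6]: -1[5]-1 -3[3]-1 -4[2]+1*
p4 O@[2]: -1[1]-1*
p5 X@[1]: -1[0]+1*
p6 O@[0] terminal -1; root [11] d11
if X skipped the turn, O would face:
~ p1 O@[11]: -1[10]-1 -3[8]-1 -4[7]+1*
~ p2 X@[7]: -1[6]-1* -3[4]-1 -4[3]-1
~ p3 O@[6]: -1[5]-1 -3[3]-1 -4[2]+1*
~ p4 X@[2]: -1[1]-1*
~ p5 O@[1]: -1[0]+1*
~ p6 X@[0] terminal -1; root [11] d11
compare (X): move=+1 vs pass=-1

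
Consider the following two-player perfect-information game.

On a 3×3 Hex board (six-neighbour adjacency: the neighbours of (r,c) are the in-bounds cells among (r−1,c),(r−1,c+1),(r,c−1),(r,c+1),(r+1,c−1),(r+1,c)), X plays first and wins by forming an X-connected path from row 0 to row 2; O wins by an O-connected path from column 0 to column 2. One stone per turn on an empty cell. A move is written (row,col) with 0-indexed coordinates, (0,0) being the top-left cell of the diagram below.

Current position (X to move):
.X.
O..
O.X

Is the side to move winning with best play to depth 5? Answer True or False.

[.X./O../O.X] X move#1: (0,0):-1/XX./O../O.X, (0,2):-1/.XX/O../O.X, (1,1):+1/.X./OX./O.X*, (1,2):+1/.X./O.X/O.X, (2,1):-1/.X./O../OXX
[.X./OX./O.X] O move#2: (0,0):-1/OX./OX./O.X*, (0,2):-1/.XO/OX./O.X, (1,2):-1/.X./OXO/O.X, (2,1):-1/.X./OX./OOX
[OX./OX./O.X] X move#3: (0,2):+1/OXX/OX./O.X*, (1,2):+1/OX./OXX/O.X, (2,1):+1/OX./OX./OXX
[OXX/OX./O.X] O move#4: (1,2):-1/OXX/OXO/O.X*, (2,1):-1/OXX/OX./OOX
[OXX/OXO/O.X] X move#5: (2,1):+1/OXX/OXO/OXX*
[OXX/OXO/OXX] end (terminal -1, O#6); searched .X./O../O.X to 5

X winning at [.X./O../O.X]: True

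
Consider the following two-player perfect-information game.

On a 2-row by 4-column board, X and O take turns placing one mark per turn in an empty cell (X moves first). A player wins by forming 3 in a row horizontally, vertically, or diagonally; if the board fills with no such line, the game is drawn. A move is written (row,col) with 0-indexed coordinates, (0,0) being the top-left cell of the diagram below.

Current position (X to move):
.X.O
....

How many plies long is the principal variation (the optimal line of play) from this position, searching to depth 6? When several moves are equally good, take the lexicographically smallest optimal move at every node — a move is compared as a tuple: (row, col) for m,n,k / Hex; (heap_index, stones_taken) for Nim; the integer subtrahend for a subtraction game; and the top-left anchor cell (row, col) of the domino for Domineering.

p1 X@[.X.O/....]: (0,0)[XX.O/....]+0* (0,2)[.XXO/....]+0 (1,0)[.X.O/X...]+0 (1,1)[.X.O/.X..]+0 (1,2)[.X.O/..X.]+0 (1,3)[.X.O/...X]+0
p2 O@[XX.O/....]: (0,2)[XXOO/....]+0* (1,0)[XX.O/O...]-1 (1,1)[XX.O/.O..]-1 (1,2)[XX.O/..O.]-1 (1,3)[XX.O/...O]-1
p3 X@[XXOO/....]: (1,0)[XXOO/X...]+0* (1,1)[XXOO/.X..]+0 (1,2)[XXOO/..X.]+0 (1,3)[XXOO/...X]+0
p4 O@[XXOO/X...]: (1,1)[XXOO/XO..]+0* (1,2)[XXOO/X.O.]+0 (1,3)[XXOO/X..O]+0
p5 X@[XXOO/XO..]: (1,2)[XXOO/XOX.]+0* (1,3)[XXOO/XO.X]+0
p6 O@[XXOO/XOX.]: (1,3)[XXOO/XOXO]+0*
p7 X@[XXOO/XOXO] terminal +0; root [.X.O/....] d6

PV length from [.X.O/....]: 6 plies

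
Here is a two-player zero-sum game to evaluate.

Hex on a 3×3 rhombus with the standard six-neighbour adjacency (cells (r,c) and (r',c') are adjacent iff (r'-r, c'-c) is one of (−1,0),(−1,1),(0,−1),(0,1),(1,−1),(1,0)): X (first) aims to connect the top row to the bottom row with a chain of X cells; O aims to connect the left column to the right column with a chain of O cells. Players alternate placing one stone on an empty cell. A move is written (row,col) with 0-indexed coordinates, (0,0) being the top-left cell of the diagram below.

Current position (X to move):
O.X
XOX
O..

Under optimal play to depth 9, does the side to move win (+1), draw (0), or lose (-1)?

value(O.X/XOX/O.., X) = +1

p1 X@[O.X/XOX/O..]: (0,1)[OXX/XOX/O..]+1* (2,1)[O.X/XOX/OX.]+1 (2,2)[O.X/XOX/O.X]+1
p2 O@[OXX/XOX/O..]: (2,1)[OXX/XOX/OO.]-1* (2,2)[OXX/XOX/O.O]-1
p3 X@[OXX/XOX/OO.]: (2,2)[OXX/XOX/OOX]+1*
p4 O@[OXX/XOX/OOX] terminal -1; root [O.X/XOX/O..] d9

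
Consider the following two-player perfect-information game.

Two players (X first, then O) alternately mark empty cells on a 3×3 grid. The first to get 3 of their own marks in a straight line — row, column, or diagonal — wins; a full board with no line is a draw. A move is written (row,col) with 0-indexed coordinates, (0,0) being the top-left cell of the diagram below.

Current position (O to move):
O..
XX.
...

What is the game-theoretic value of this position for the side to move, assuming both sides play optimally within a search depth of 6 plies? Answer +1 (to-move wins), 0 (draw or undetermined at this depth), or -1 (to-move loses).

p1 O@[O../XX./...]: (0,1)[OO./XX./...]-1 (0,2)[O.O/XX./...]-1 (1,2)[O../XXO/...]+0* (2,0)[O../XX./O..]-1 (2,1)[O../XX./.O.]-1 (2,2)[O../XX./..O]-1
p2 X@[O../XXO/...]: (0,1)[OX./XXO/...]+0* (0,2)[O.X/XXO/...]+0 (2,0)[O../XXO/X..]-1 (2,1)[O../XXO/.X.]+0 (2,2)[O../XXO/..X]+0
p3 O@[OX./XXO/...]: (0,2)[OXO/XXO/...]-1 (2,0)[OX./XXO/O..]-1 (2,1)[OX./XXO/.O.]+0* (2,2)[OX./XXO/..O]-1
p4 X@[OX./XXO/.O.]: (0,2)[OXX/XXO/.O.]+0* (2,0)[OX./XXO/XO.]+0 (2,2)[OX./XXO/.OX]+0
p5 O@[OXX/XXO/.O.]: (2,0)[OXX/XXO/OO.]+0* (2,2)[OXX/XXO/.OO]-1
p6 X@[OXX/XXO/OO.]: (2,2)[OXX/XXO/OOX]+0*
p7 O@[OXX/XXO/OOX] terminal +0; root [O../XX./...] d6

value(O../XX./..., O) = 0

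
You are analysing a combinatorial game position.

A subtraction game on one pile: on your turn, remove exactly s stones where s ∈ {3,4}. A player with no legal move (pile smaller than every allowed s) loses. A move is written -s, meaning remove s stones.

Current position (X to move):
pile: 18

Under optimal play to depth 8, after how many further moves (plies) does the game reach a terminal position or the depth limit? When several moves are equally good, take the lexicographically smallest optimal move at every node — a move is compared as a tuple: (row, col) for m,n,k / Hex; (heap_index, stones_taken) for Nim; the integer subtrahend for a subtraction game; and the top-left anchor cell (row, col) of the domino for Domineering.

PV length from [18]: 5 plies

ply 1, X at 18 | -3=+1→15*; -4=+1→14
ply 2, O at 15 | -3=-1→12*; -4=-1→11
ply 3, X at 12 | -3=+1→9*; -4=+1→8
ply 4, O at 9 | -3=-1→6*; -4=-1→5
ply 5, X at 6 | -3=-1→3; -4=+1→2*
ply 6: 2 is terminal -1 (O); from 18 depth 8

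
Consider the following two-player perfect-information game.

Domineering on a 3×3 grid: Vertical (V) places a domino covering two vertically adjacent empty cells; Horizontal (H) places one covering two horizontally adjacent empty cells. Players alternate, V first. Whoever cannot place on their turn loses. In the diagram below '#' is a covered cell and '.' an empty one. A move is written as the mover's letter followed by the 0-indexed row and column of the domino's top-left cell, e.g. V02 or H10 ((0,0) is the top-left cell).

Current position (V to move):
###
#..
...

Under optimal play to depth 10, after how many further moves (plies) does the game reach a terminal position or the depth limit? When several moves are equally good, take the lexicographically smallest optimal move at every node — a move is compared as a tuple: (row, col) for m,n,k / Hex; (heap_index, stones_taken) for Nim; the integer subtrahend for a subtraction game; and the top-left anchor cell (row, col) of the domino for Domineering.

PV length from [###/#../...]: 1 ply

ply 1, V at ###/#../... | V11=+1→###/##./.#.*; V12=-1→###/#.#/..#
ply 2: ###/##./.#. is terminal -1 (H); from ###/#../... depth 10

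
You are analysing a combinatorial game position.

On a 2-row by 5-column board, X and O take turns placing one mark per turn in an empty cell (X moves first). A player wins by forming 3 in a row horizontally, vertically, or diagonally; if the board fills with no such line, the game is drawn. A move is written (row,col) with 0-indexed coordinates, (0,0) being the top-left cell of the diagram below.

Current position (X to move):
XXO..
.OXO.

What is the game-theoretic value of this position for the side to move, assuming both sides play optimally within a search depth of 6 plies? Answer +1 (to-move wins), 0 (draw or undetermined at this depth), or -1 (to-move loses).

p1 X@[XXO../.OXO.]: (0,3)[XXOX./.OXO.]+0* (0,4)[XXO.X/.OXO.]+0 (1,0)[XXO../XOXO.]+0 (1,4)[XXO../.OXOX]+0
p2 O@[XXOX./.OXO.]: (0,4)[XXOXO/.OXO.]+0* (1,0)[XXOX./OOXO.]+0 (1,4)[XXOX./.OXOO]+0
p3 X@[XXOXO/.OXO.]: (1,0)[XXOXO/XOXO.]+0* (1,4)[XXOXO/.OXOX]+0
p4 O@[XXOXO/XOXO.]: (1,4)[XXOXO/XOXOO]+0*
p5 X@[XXOXO/XOXOO] terminal +0; root [XXO../.OXO.] d6

value(XXO../.OXO., X) = 0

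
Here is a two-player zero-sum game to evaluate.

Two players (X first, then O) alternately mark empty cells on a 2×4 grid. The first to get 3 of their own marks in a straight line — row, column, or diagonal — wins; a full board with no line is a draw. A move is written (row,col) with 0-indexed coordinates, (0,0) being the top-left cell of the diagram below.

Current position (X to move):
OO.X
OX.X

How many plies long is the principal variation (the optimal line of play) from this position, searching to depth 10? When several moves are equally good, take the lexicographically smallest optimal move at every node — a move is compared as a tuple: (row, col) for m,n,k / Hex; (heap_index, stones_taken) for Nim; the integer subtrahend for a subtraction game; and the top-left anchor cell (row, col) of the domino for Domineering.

PV length from [OO.X/OX.X]: 1 ply

p1 X@[OO.X/OX.X]: (0,2)[OOXX/OX.X]+0 (1,2)[OO.X/OXXX]+1*
p2 O@[OO.X/OXXX] terminal -1; root [OO.X/OX.X] d10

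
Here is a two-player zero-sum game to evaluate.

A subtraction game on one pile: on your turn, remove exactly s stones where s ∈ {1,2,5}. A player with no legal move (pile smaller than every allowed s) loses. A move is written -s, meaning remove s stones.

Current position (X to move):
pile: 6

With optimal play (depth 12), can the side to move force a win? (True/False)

[6] X move#1: -1:-1/5*, -2:-1/4, -5:-1/1
[5] O move#2: -1:-1/4, -2:+1/3*, -5:+1/0
[3] X move#3: -1:-1/2*, -2:-1/1
[2] O move#4: -1:-1/1, -2:+1/0*
[0] end (terminal -1, X#5); searched 6 to 12

X winning at [6]: False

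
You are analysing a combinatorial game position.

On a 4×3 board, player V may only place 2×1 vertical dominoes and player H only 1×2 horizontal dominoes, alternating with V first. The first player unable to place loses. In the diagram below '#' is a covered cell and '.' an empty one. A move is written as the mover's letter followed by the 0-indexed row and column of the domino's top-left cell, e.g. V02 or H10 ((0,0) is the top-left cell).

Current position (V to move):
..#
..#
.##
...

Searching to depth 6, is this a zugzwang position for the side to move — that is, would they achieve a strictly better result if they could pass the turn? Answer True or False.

ply 1, V at ..#/..#/.##/... | V00=+1→#.#/#.#/.##/...*; V01=+1→.##/.##/.##/...; V10=-1→..#/#.#/###/...; V20=-1→..#/..#/###/#..
ply 2, H at #.#/#.#/.##/... | H30=-1→#.#/#.#/.##/##.*; H31=-1→#.#/#.#/.##/.##
ply 3, V at #.#/#.#/.##/##. | V01=+1→###/###/.##/##.*
ply 4: ###/###/.##/##. is terminal -1 (H); from ..#/..#/.##/... depth 6
pass branch (H moves first from the same position):
  | ply 1, H at ..#/..#/.##/... | H00=+1→###/..#/.##/...*; H10=+1→..#/###/.##/...; H30=-1→..#/..#/.##/##.; H31=-1→..#/..#/.##/.##
  | ply 2, V at ###/..#/.##/... | V10=-1→###/#.#/###/...*; V20=-1→###/..#/###/#..
  | ply 3, H at ###/#.#/###/... | H30=+1→###/#.#/###/##.*; H31=+1→###/#.#/###/.##
  | ply 4: ###/#.#/###/##. is terminal -1 (V); from ..#/..#/.##/... depth 6
V moving scores +1; V passing scores -1

zugzwang(..#/..#/.##/..., V) = False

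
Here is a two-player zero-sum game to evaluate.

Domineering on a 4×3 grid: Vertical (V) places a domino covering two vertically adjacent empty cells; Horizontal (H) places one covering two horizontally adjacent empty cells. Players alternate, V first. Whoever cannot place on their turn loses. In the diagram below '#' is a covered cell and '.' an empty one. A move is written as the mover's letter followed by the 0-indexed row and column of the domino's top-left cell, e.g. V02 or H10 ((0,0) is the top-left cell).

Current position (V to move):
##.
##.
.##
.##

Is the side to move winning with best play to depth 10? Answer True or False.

V winning at [##./##./.##/.##]: True

p1 V@[##./##./.##/.##]: V02[###/###/.##/.##]+1* V20[##./##./###/###]+1
p2 H@[###/###/.##/.##] terminal -1; root [##./##./.##/.##] d10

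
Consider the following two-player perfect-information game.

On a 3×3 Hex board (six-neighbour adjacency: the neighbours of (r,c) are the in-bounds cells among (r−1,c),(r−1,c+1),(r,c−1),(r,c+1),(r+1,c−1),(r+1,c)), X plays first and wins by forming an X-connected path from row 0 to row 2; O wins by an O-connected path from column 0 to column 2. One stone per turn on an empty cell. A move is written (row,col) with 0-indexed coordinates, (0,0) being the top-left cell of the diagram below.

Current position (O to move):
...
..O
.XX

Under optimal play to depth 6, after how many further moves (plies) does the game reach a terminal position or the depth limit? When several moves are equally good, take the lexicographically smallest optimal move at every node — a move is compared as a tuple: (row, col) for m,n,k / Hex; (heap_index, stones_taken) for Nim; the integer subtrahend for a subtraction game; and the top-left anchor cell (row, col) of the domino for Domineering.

PV length from [.../..O/.XX]: 5 plies

[.../..O/.XX] O move#1: (0,0):-1/O../..O/.XX, (0,1):+1/.O./..O/.XX*, (0,2):-1/..O/..O/.XX, (1,0):-1/.../O.O/.XX, (1,1):+1/.../.OO/.XX, (2,0):-1/.../..O/OXX
[.O./..O/.XX] X move#2: (0,0):-1/XO./..O/.XX*, (0,2):-1/.OX/..O/.XX, (1,0):-1/.O./X.O/.XX, (1,1):-1/.O./.XO/.XX, (2,0):-1/.O./..O/XXX
[XO./..O/.XX] O move#3: (0,2):-1/XOO/..O/.XX, (1,0):+1/XO./O.O/.XX*, (1,1):+1/XO./.OO/.XX, (2,0):-1/XO./..O/OXX
[XO./O.O/.XX] X move#4: (0,2):-1/XOX/O.O/.XX*, (1,1):-1/XO./OXO/.XX, (2,0):-1/XO./O.O/XXX
[XOX/O.O/.XX] O move#5: (1,1):+1/XOX/OOO/.XX*, (2,0):-1/XOX/O.O/OXX
[XOX/OOO/.XX] end (terminal -1, X#6); searched .../..O/.XX to 6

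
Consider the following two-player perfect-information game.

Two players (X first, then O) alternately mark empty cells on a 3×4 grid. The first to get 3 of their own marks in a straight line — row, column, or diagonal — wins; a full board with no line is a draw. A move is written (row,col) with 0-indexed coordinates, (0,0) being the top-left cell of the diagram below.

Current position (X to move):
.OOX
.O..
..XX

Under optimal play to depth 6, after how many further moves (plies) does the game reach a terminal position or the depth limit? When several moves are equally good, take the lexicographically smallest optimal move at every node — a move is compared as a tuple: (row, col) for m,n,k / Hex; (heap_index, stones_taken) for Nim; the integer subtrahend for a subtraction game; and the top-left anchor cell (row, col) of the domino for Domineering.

PV length from [.OOX/.O../..XX]: 1 ply

ply 1, X at .OOX/.O../..XX | (0,0)=-1→XOOX/.O../..XX; (1,0)=-1→.OOX/XO../..XX; (1,2)=-1→.OOX/.OX./..XX; (1,3)=+1→.OOX/.O.X/..XX*; (2,0)=-1→.OOX/.O../X.XX; (2,1)=+1→.OOX/.O../.XXX
ply 2: .OOX/.O.X/..XX is terminal -1 (O); from .OOX/.O../..XX depth 6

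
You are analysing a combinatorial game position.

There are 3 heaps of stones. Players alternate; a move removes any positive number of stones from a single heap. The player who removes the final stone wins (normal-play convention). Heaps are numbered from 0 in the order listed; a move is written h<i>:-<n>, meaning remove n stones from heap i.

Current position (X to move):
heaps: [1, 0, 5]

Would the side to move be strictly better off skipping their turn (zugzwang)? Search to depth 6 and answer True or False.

p1 X@[(1,0,5)]: h0:-1[(0,0,5)]-1 h2:-1[(1,0,4)]-1 h2:-2[(1,0,3)]-1 h2:-3[(1,0,2)]-1 h2:-4[(1,0,1)]+1* h2:-5[(1,0,0)]-1
p2 O@[(1,0,1)]: h0:-1[(0,0,1)]-1* h2:-1[(1,0,0)]-1
p3 X@[(0,0,1)]: h2:-1[(0,0,0)]+1*
p4 O@[(0,0,0)] terminal -1; root [(1,0,5)] d6
pass branch (O moves first from the same position):
  | p1 O@[(1,0,5)]: h0:-1[(0,0,5)]-1 h2:-1[(1,0,4)]-1 h2:-2[(1,0,3)]-1 h2:-3[(1,0,2)]-1 h2:-4[(1,0,1)]+1* h2:-5[(1,0,0)]-1
  | p2 X@[(1,0,1)]: h0:-1[(0,0,1)]-1* h2:-1[(1,0,0)]-1
  | p3 O@[(0,0,1)]: h2:-1[(0,0,0)]+1*
  | p4 X@[(0,0,0)] terminal -1; root [(1,0,5)] d6
X moving scores +1; X passing scores -1

zugzwang((1,0,5), X) = False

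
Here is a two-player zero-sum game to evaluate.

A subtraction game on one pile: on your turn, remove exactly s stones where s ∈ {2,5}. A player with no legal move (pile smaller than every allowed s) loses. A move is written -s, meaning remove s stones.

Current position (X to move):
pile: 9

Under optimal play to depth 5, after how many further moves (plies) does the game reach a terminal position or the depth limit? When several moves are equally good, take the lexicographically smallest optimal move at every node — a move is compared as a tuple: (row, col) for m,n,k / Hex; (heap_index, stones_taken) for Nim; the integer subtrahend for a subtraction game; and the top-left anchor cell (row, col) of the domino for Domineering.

PV length from [9]: 3 plies

p1 X@[9]: -2[7]+1* -5[4]+1
p2 O@[7]: -2[5]-1* -5[2]-1
p3 X@[5]: -2[3]-1 -5[0]+1*
p4 O@[0] terminal -1; root [9] d5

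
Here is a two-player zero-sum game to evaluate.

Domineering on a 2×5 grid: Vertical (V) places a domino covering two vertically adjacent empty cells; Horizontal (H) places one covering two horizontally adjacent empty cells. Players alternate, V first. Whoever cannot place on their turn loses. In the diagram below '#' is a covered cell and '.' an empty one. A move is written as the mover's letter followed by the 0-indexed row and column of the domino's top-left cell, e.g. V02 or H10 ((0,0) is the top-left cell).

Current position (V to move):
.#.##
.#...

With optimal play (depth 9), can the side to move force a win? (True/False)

V winning at [.#.##/.#...]: True

p1 V@[.#.##/.#...]: V00[##.##/##...]-1 V02[.####/.##..]+1*
p2 H@[.####/.##..]: H13[.####/.####]-1*
p3 V@[.####/.####]: V00[#####/#####]+1*
p4 H@[#####/#####] terminal -1; root [.#.##/.#...] d9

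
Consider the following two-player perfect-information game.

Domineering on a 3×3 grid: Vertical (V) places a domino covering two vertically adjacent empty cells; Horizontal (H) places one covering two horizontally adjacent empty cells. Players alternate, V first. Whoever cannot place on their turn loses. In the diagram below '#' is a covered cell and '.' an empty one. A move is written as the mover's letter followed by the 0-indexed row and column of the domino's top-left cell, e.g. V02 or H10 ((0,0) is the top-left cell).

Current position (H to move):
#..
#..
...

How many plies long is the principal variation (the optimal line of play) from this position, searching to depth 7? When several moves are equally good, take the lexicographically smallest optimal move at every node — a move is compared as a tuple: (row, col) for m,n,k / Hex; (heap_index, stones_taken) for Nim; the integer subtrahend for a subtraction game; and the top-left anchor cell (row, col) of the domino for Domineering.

PV length from [#../#../...]: 1 ply

p1 H@[#../#../...]: H01[###/#../...]-1 H11[#../###/...]+1* H20[#../#../##.]-1 H21[#../#../.##]-1
p2 V@[#../###/...] terminal -1; root [#../#../...] d7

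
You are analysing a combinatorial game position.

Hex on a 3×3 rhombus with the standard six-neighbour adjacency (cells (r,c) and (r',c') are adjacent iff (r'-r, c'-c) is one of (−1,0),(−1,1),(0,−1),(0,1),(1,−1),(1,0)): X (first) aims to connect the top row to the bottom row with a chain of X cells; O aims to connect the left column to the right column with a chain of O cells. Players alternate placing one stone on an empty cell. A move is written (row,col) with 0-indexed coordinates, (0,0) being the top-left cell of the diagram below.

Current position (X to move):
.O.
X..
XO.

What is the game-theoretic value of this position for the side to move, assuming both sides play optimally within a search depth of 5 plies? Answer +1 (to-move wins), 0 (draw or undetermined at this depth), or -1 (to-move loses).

value(.O./X../XO., X) = +1

p1 X@[.O./X../XO.]: (0,0)[XO./X../XO.]+1* (0,2)[.OX/X../XO.]+1 (1,1)[.O./XX./XO.]+1 (1,2)[.O./X.X/XO.]+1 (2,2)[.O./X../XOX]+1
p2 O@[XO./X../XO.] terminal -1; root [.O./X../XO.] d5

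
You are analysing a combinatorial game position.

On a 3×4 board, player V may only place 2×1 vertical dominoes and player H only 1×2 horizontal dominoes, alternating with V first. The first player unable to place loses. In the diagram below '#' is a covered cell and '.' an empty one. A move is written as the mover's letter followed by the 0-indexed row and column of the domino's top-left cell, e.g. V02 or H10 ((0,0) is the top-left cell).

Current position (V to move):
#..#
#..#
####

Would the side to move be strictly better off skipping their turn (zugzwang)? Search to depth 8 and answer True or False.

zugzwang(#..#/#..#/####, V) = False

[#..#/#..#/####] V move#1: V01:+1/##.#/##.#/####*, V02:+1/#.##/#.##/####
[##.#/##.#/####] end (terminal -1, H#2); searched #..#/#..#/#### to 8
if V skipped the turn, H would face:
~ [#..#/#..#/####] H move#1: H01:+1/####/#..#/####*, H11:+1/#..#/####/####
~ [####/#..#/####] end (terminal -1, V#2); searched #..#/#..#/#### to 8
compare (V): move=+1 vs pass=-1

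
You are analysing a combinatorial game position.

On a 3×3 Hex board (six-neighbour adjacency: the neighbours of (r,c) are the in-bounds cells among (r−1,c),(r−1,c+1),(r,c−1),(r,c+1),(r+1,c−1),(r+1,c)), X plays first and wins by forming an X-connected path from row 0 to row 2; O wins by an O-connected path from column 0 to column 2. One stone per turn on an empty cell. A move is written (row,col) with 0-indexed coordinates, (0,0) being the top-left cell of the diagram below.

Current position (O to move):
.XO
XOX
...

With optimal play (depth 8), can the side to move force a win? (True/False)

O winning at [.XO/XOX/...]: True

ply 1, O at .XO/XOX/... | (0,0)=-1→OXO/XOX/...; (2,0)=+1→.XO/XOX/O..*; (2,1)=-1→.XO/XOX/.O.; (2,2)=-1→.XO/XOX/..O
ply 2: .XO/XOX/O.. is terminal -1 (X); from .XO/XOX/... depth 8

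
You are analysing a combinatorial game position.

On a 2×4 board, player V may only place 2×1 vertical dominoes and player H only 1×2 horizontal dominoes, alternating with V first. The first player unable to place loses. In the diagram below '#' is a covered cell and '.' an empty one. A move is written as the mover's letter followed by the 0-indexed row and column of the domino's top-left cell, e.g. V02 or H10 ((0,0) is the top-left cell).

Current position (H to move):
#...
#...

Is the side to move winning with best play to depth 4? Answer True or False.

[#.../#...] H move#1: H01:+1/###./#...*, H02:+1/#.##/#..., H11:+1/#.../###., H12:+1/#.../#.##
[###./#...] V move#2: V03:-1/####/#..#*
[####/#..#] H move#3: H11:+1/####/####*
[####/####] end (terminal -1, V#4); searched #.../#... to 4

H winning at [#.../#...]: True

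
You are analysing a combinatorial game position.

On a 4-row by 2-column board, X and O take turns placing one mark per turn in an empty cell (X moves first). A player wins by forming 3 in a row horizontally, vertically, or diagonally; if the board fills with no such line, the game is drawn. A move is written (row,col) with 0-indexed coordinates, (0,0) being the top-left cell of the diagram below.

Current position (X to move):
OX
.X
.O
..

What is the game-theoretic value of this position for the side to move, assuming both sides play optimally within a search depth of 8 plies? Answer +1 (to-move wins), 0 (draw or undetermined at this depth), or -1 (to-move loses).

[OX/.X/.O/..] X move#1: (1,0):+0/OX/XX/.O/..*, (2,0):+0/OX/.X/XO/.., (3,0):+0/OX/.X/.O/X., (3,1):+0/OX/.X/.O/.X
[OX/XX/.O/..] O move#2: (2,0):+0/OX/XX/OO/..*, (3,0):+0/OX/XX/.O/O., (3,1):+0/OX/XX/.O/.O
[OX/XX/OO/..] X move#3: (3,0):+0/OX/XX/OO/X.*, (3,1):+0/OX/XX/OO/.X
[OX/XX/OO/X.] O move#4: (3,1):+0/OX/XX/OO/XO*
[OX/XX/OO/XO] end (terminal +0, X#5); searched OX/.X/.O/.. to 8

value(OX/.X/.O/.., X) = 0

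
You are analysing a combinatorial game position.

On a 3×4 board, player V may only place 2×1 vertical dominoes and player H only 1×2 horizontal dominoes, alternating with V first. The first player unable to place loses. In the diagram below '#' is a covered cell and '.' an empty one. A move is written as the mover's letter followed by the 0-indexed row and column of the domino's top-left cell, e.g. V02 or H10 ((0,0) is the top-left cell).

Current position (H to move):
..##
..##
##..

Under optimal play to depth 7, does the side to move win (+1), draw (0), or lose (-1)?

value(..##/..##/##.., H) = +1

p1 H@[..##/..##/##..]: H00[####/..##/##..]+1* H10[..##/####/##..]+1 H22[..##/..##/####]-1
p2 V@[####/..##/##..] terminal -1; root [..##/..##/##..] d7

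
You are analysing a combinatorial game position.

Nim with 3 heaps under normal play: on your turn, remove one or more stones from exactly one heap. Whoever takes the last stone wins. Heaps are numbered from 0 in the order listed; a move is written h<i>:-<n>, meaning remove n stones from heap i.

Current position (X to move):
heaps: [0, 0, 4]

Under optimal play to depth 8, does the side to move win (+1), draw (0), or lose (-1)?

ply 1, X at (0,0,4) | h2:-1=-1→(0,0,3); h2:-2=-1→(0,0,2); h2:-3=-1→(0,0,1); h2:-4=+1→(0,0,0)*
ply 2: (0,0,0) is terminal -1 (O); from (0,0,4) depth 8

value((0,0,4), X) = +1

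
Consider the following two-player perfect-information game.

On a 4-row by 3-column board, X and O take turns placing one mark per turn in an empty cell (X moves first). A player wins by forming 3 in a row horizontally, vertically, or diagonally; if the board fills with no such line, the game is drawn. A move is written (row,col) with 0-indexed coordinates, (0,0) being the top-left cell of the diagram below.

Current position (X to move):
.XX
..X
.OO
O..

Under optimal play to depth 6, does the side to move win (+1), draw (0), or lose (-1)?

[.XX/..X/.OO/O..] X move#1: (0,0):+1/XXX/..X/.OO/O..*, (1,0):-1/.XX/X.X/.OO/O.., (1,1):-1/.XX/.XX/.OO/O.., (2,0):+1/.XX/..X/XOO/O.., (3,1):-1/.XX/..X/.OO/OX., (3,2):-1/.XX/..X/.OO/O.X
[XXX/..X/.OO/O..] end (terminal -1, O#2); searched .XX/..X/.OO/O.. to 6

value(.XX/..X/.OO/O.., X) = +1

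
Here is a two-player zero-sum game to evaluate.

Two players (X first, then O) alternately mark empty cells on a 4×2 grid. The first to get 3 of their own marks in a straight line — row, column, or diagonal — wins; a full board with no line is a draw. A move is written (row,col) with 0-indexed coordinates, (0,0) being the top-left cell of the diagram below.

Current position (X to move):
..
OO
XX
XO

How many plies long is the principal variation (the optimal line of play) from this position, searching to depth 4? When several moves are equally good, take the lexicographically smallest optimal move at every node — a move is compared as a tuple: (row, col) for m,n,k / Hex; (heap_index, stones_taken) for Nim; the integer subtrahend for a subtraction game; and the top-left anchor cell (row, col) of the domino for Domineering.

PV length from [../OO/XX/XO]: 2 plies

ply 1, X at ../OO/XX/XO | (0,0)=+0→X./OO/XX/XO*; (0,1)=+0→.X/OO/XX/XO
ply 2, O at X./OO/XX/XO | (0,1)=+0→XO/OO/XX/XO*
ply 3: XO/OO/XX/XO is terminal +0 (X); from ../OO/XX/XO depth 4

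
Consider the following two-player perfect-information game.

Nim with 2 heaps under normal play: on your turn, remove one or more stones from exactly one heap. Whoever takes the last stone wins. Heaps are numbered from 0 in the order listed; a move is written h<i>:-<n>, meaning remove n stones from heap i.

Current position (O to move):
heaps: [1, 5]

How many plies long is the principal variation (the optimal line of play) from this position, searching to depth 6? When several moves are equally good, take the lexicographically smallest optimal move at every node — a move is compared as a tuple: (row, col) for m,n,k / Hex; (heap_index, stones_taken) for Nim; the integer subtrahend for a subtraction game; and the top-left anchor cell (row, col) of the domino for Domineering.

PV length from [(1,5)]: 3 plies

ply 1, O at (1,5) | h0:-1=-1→(0,5); h1:-1=-1→(1,4); h1:-2=-1→(1,3); h1:-3=-1→(1,2); h1:-4=+1→(1,1)*; h1:-5=-1→(1,0)
ply 2, X at (1,1) | h0:-1=-1→(0,1)*; h1:-1=-1→(1,0)
ply 3, O at (0,1) | h1:-1=+1→(0,0)*
ply 4: (0,0) is terminal -1 (X); from (1,5) depth 6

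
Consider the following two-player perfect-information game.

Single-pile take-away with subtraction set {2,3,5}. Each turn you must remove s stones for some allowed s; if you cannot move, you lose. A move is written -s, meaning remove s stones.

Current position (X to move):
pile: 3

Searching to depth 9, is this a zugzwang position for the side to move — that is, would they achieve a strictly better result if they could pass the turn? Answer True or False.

zugzwang(3, X) = False

p1 X@[3]: -2[1]+1* -3[0]+1
p2 O@[1] terminal -1; root [3] d9
suppose X passes — search the same position with O to move:
pass> p1 O@[3]: -2[1]+1* -3[0]+1
pass> p2 X@[1] terminal -1; root [3] d9
for X: play +1, pass -1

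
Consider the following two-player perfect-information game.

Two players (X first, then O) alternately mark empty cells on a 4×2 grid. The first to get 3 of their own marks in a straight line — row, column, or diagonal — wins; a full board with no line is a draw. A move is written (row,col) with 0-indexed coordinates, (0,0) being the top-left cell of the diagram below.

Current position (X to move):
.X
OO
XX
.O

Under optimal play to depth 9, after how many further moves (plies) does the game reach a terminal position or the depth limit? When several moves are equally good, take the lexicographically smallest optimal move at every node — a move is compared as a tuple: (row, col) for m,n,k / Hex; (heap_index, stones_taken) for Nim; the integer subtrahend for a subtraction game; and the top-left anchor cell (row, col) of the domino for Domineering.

PV length from [.X/OO/XX/.O]: 2 plies

ply 1, X at .X/OO/XX/.O | (0,0)=+0→XX/OO/XX/.O*; (3,0)=+0→.X/OO/XX/XO
ply 2, O at XX/OO/XX/.O | (3,0)=+0→XX/OO/XX/OO*
ply 3: XX/OO/XX/OO is terminal +0 (X); from .X/OO/XX/.O depth 9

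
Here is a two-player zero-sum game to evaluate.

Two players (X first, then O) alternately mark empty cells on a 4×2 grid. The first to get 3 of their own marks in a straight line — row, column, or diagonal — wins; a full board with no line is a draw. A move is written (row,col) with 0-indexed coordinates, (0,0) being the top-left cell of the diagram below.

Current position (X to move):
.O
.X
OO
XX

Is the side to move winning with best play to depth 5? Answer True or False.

X winning at [.O/.X/OO/XX]: False

[.O/.X/OO/XX] X move#1: (0,0):+0/XO/.X/OO/XX*, (1,0):+0/.O/XX/OO/XX
[XO/.X/OO/XX] O move#2: (1,0):+0/XO/OX/OO/XX*
[XO/OX/OO/XX] end (terminal +0, X#3); searched .O/.X/OO/XX to 5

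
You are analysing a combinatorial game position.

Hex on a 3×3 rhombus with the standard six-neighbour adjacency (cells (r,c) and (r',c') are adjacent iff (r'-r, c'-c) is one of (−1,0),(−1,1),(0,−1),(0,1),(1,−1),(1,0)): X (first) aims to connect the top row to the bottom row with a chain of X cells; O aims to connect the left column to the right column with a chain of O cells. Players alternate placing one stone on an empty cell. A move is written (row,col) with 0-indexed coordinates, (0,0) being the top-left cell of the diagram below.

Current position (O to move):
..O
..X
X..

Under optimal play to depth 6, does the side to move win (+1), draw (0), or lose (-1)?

value(..O/..X/X.., O) = +1

ply 1, O at ..O/..X/X.. | (0,0)=-1→O.O/..X/X..; (0,1)=+1→.OO/..X/X..*; (1,0)=+1→..O/O.X/X..; (1,1)=-1→..O/.OX/X..; (2,1)=-1→..O/..X/XO.; (2,2)=-1→..O/..X/X.O
ply 2, X at .OO/..X/X.. | (0,0)=-1→XOO/..X/X..*; (1,0)=-1→.OO/X.X/X..; (1,1)=-1→.OO/.XX/X..; (2,1)=-1→.OO/..X/XX.; (2,2)=-1→.OO/..X/X.X
ply 3, O at XOO/..X/X.. | (1,0)=+1→XOO/O.X/X..*; (1,1)=-1→XOO/.OX/X..; (2,1)=-1→XOO/..X/XO.; (2,2)=-1→XOO/..X/X.O
ply 4: XOO/O.X/X.. is terminal -1 (X); from ..O/..X/X.. depth 6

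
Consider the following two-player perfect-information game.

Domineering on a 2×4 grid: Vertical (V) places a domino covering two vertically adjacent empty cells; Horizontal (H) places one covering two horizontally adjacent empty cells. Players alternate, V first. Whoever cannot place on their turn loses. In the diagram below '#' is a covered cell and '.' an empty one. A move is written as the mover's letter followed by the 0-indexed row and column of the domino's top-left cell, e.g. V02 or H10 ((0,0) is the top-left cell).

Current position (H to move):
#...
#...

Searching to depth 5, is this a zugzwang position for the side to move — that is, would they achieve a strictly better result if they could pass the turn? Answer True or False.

[#.../#...] H move#1: H01:+1/###./#...*, H02:+1/#.##/#..., H11:+1/#.../###., H12:+1/#.../#.##
[###./#...] V move#2: V03:-1/####/#..#*
[####/#..#] H move#3: H11:+1/####/####*
[####/####] end (terminal -1, V#4); searched #.../#... to 5
suppose H passes — search the same position with V to move:
pass> [#.../#...] V move#1: V01:-1/##../##.., V02:+1/#.#./#.#.*, V03:-1/#..#/#..#
pass> [#.#./#.#.] end (terminal -1, H#2); searched #.../#... to 5
for H: play +1, pass -1

zugzwang(#.../#..., H) = False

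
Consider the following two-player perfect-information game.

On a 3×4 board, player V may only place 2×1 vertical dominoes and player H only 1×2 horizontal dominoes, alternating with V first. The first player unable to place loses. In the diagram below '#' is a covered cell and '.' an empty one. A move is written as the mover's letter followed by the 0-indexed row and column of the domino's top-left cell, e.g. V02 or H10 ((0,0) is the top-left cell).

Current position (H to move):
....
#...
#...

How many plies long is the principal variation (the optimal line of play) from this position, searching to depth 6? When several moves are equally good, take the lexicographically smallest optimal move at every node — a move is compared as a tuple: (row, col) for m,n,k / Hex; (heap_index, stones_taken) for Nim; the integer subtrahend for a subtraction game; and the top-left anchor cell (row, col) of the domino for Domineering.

ply 1, H at ..../#.../#... | H00=-1→##../#.../#...; H01=-1→.##./#.../#...; H02=-1→..##/#.../#...; H11=+1→..../###./#...*; H12=+1→..../#.##/#...; H21=-1→..../#.../###.; H22=-1→..../#.../#.##
ply 2, V at ..../###./#... | V03=-1→...#/####/#...*; V13=-1→..../####/#..#
ply 3, H at ...#/####/#... | H00=+1→##.#/####/#...*; H01=+1→.###/####/#...; H21=+1→...#/####/###.; H22=+1→...#/####/#.##
ply 4: ##.#/####/#... is terminal -1 (V); from ..../#.../#... depth 6

PV length from [..../#.../#...]: 3 plies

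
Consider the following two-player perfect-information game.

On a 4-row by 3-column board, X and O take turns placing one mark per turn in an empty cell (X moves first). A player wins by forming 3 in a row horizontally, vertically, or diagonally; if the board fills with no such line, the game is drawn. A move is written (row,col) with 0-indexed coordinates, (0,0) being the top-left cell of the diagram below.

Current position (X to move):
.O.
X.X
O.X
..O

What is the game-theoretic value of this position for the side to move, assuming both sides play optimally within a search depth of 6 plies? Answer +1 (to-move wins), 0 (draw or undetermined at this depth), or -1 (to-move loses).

value(.O./X.X/O.X/..O, X) = +1

p1 X@[.O./X.X/O.X/..O]: (0,0)[XO./X.X/O.X/..O]+1* (0,2)[.OX/X.X/O.X/..O]+1 (1,1)[.O./XXX/O.X/..O]+1 (2,1)[.O./X.X/OXX/..O]+1 (3,0)[.O./X.X/O.X/X.O]+1 (3,1)[.O./X.X/O.X/.XO]+1
p2 O@[XO./X.X/O.X/..O]: (0,2)[XOO/X.X/O.X/..O]-1* (1,1)[XO./XOX/O.X/..O]-1 (2,1)[XO./X.X/OOX/..O]-1 (3,0)[XO./X.X/O.X/O.O]-1 (3,1)[XO./X.X/O.X/.OO]-1
p3 X@[XOO/X.X/O.X/..O]: (1,1)[XOO/XXX/O.X/..O]+1* (2,1)[XOO/X.X/OXX/..O]-1 (3,0)[XOO/X.X/O.X/X.O]-1 (3,1)[XOO/X.X/O.X/.XO]-1
p4 O@[XOO/XXX/O.X/..O] terminal -1; root [.O./X.X/O.X/..O] d6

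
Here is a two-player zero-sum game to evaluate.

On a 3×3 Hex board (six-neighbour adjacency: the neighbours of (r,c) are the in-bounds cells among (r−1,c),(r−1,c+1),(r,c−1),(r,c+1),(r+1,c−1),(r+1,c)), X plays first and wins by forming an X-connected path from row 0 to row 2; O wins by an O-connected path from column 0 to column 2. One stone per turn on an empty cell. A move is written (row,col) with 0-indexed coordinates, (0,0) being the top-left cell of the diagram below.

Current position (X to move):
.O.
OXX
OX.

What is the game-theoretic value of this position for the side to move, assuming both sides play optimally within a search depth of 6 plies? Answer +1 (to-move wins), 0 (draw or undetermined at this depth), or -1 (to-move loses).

p1 X@[.O./OXX/OX.]: (0,0)[XO./OXX/OX.]-1 (0,2)[.OX/OXX/OX.]+1* (2,2)[.O./OXX/OXX]-1
p2 O@[.OX/OXX/OX.] terminal -1; root [.O./OXX/OX.] d6

value(.O./OXX/OX., X) = +1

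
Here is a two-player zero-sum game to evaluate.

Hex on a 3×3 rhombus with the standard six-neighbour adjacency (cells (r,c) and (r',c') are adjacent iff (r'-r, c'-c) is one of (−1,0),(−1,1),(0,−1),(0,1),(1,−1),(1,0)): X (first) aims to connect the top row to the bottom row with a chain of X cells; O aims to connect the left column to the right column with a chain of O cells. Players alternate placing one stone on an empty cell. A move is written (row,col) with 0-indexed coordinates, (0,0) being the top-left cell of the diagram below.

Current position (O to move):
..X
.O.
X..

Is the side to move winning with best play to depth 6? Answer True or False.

p1 O@[..X/.O./X..]: (0,0)[O.X/.O./X..]-1* (0,1)[.OX/.O./X..]-1 (1,0)[..X/OO./X..]-1 (1,2)[..X/.OO/X..]-1 (2,1)[..X/.O./XO.]-1 (2,2)[..X/.O./X.O]-1
p2 X@[O.X/.O./X..]: (0,1)[OXX/.O./X..]+1* (1,0)[O.X/XO./X..]+1 (1,2)[O.X/.OX/X..]+1 (2,1)[O.X/.O./XX.]-1 (2,2)[O.X/.O./X.X]-1
p3 O@[OXX/.O./X..]: (1,0)[OXX/OO./X..]-1* (1,2)[OXX/.OO/X..]-1 (2,1)[OXX/.O./XO.]-1 (2,2)[OXX/.O./X.O]-1
p4 X@[OXX/OO./X..]: (1,2)[OXX/OOX/X..]+1* (2,1)[OXX/OO./XX.]-1 (2,2)[OXX/OO./X.X]-1
p5 O@[OXX/OOX/X..]: (2,1)[OXX/OOX/XO.]-1* (2,2)[OXX/OOX/X.O]-1
p6 X@[OXX/OOX/XO.]: (2,2)[OXX/OOX/XOX]+1*
p7 O@[OXX/OOX/XOX] terminal -1; root [..X/.O./X..] d6

O winning at [..X/.O./X..]: False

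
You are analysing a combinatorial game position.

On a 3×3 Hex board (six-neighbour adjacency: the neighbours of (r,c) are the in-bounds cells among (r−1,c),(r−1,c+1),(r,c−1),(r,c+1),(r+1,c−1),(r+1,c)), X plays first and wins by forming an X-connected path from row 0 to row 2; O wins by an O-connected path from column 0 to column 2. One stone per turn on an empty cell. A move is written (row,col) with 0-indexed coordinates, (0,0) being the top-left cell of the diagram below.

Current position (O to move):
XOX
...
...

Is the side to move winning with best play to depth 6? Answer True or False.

O winning at [XOX/.../...]: False

ply 1, O at XOX/.../... | (1,0)=-1→XOX/O../...*; (1,1)=-1→XOX/.O./...; (1,2)=-1→XOX/..O/...; (2,0)=-1→XOX/.../O..; (2,1)=-1→XOX/.../.O.; (2,2)=-1→XOX/.../..O
ply 2, X at XOX/O../... | (1,1)=+1→XOX/OX./...*; (1,2)=+1→XOX/O.X/...; (2,0)=+1→XOX/O../X..; (2,1)=+1→XOX/O../.X.; (2,2)=+1→XOX/O../..X
ply 3, O at XOX/OX./... | (1,2)=-1→XOX/OXO/...*; (2,0)=-1→XOX/OX./O..; (2,1)=-1→XOX/OX./.O.; (2,2)=-1→XOX/OX./..O
ply 4, X at XOX/OXO/... | (2,0)=+1→XOX/OXO/X..*; (2,1)=+1→XOX/OXO/.X.; (2,2)=+1→XOX/OXO/..X
ply 5: XOX/OXO/X.. is terminal -1 (O); from XOX/.../... depth 6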